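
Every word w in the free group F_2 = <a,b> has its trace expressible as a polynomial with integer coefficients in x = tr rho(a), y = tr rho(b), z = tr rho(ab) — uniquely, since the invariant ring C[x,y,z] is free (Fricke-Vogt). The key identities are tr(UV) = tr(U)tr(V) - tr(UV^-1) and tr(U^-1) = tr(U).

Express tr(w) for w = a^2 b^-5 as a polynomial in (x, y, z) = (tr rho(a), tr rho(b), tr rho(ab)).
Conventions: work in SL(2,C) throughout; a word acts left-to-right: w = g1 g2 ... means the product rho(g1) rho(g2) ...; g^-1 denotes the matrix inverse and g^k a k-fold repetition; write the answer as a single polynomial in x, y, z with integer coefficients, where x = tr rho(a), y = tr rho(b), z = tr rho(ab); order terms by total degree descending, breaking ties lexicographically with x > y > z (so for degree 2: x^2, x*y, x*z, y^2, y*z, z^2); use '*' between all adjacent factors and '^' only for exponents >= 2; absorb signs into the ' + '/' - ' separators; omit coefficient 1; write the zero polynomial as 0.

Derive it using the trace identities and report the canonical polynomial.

tr(a^2) = tr(a)*tr(a) - tr(1) = x^2 - 2
tr(a^2 b) = tr(a)*tr(b a) - tr(b) = x*z - y
tr(a^2 b^-1) = tr(a^2)*tr(b) - tr(a^2 b) = x^2*y - x*z - y
tr(a^2 b^-2) = tr(a^2 b^-1)*tr(b) - tr(a^2) = x^2*y^2 - x*y*z - x^2 - y^2 + 2
tr(b^-1 a^2 b^-2) = tr(a^2 b^-2)*tr(b) - tr(a^2 b^-1) = x^2*y^3 - x*y^2*z - 2*x^2*y - y^3 + x*z + 3*y
tr(a^2 b^-4) = tr(b^-1 a^2 b^-2)*tr(b) - tr(b^-1 a^2 b^-1) = x^2*y^4 - x*y^3*z - 3*x^2*y^2 - y^4 + 2*x*y*z + x^2 + 4*y^2 - 2
tr(a^2 b^-5) = tr(a^2 b^-4)*tr(b) - tr(a^2 b^-3) = x^2*y^5 - x*y^4*z - 4*x^2*y^3 - y^5 + 3*x*y^2*z + 3*x^2*y + 5*y^3 - x*z - 5*y

x^2*y^5 - x*y^4*z - 4*x^2*y^3 - y^5 + 3*x*y^2*z + 3*x^2*y + 5*y^3 - x*z - 5*y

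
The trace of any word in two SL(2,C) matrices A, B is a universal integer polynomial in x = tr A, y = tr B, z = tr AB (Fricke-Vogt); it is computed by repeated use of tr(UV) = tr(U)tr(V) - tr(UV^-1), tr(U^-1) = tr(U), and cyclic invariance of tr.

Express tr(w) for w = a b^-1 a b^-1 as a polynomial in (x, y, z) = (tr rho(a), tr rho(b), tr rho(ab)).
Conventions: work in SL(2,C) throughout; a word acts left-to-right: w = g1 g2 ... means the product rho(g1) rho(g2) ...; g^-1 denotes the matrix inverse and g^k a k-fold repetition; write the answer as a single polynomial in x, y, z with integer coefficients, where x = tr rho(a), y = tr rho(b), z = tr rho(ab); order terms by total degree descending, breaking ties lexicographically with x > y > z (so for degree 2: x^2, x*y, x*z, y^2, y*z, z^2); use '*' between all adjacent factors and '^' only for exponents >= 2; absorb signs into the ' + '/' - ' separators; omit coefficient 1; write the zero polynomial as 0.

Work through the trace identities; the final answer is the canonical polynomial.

x^2*y^2 - 2*x*y*z + z^2 - 2

trace(a^2) = trace(a)*trace(a) - trace(1)   [square of a] = x^2 - 2
trace(a^2 b) = trace(a)*trace(b a) - trace(b)   [square of a] = x*z - y
trace(a b^-1 a) = trace(a^2)*trace(b) - trace(a^2 b)   [inverse elimination on b] = x^2*y - x*z - y
trace(a b a b) = trace(a b)*trace(a b) - trace(1)   [split at a repeated a] = z^2 - 2
trace(a b^-1 a b) = trace(a b a)*trace(b) - trace(a b a b)   [inverse elimination on b] = x*y*z - y^2 - z^2 + 2
trace(a b^-1 a b^-1) = trace(a b^-1 a)*trace(b) - trace(a b^-1 a b)   [inverse elimination on b] = x^2*y^2 - 2*x*y*z + z^2 - 2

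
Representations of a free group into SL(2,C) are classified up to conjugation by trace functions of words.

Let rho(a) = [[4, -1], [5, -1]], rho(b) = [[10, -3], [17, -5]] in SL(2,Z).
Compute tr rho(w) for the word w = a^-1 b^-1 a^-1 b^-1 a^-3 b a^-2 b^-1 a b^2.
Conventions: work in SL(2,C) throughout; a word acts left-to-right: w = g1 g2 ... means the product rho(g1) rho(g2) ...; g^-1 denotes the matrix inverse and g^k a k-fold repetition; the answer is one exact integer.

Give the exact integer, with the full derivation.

6246

rho(a^-1) = [[-1, 1], [-5, 4]]
... * rho(b^-1) = [[-5, 3], [-17, 10]]  ->  [[-12, 7], [-43, 25]]
... * rho(a^-1) = [[-1, 1], [-5, 4]]  ->  [[-23, 16], [-82, 57]]
... * rho(b^-1) = [[-5, 3], [-17, 10]]  ->  [[-157, 91], [-559, 324]]
... * rho(a^-1) = [[-1, 1], [-5, 4]]  ->  [[-298, 207], [-1061, 737]]
... * rho(a^-1) = [[-1, 1], [-5, 4]]  ->  [[-737, 530], [-2624, 1887]]
... * rho(a^-1) = [[-1, 1], [-5, 4]]  ->  [[-1913, 1383], [-6811, 4924]]
... * rho(b) = [[10, -3], [17, -5]]  ->  [[4381, -1176], [15598, -4187]]
... * rho(a^-1) = [[-1, 1], [-5, 4]]  ->  [[1499, -323], [5337, -1150]]
... * rho(a^-1) = [[-1, 1], [-5, 4]]  ->  [[116, 207], [413, 737]]
... * rho(b^-1) = [[-5, 3], [-17, 10]]  ->  [[-4099, 2418], [-14594, 8609]]
... * rho(a) = [[4, -1], [5, -1]]  ->  [[-4306, 1681], [-15331, 5985]]
... * rho(b) = [[10, -3], [17, -5]]  ->  [[-14483, 4513], [-51565, 16068]]
... * rho(b) = [[10, -3], [17, -5]]  ->  [[-68109, 20884], [-242494, 74355]]
tr = -68109 + 74355 = 6246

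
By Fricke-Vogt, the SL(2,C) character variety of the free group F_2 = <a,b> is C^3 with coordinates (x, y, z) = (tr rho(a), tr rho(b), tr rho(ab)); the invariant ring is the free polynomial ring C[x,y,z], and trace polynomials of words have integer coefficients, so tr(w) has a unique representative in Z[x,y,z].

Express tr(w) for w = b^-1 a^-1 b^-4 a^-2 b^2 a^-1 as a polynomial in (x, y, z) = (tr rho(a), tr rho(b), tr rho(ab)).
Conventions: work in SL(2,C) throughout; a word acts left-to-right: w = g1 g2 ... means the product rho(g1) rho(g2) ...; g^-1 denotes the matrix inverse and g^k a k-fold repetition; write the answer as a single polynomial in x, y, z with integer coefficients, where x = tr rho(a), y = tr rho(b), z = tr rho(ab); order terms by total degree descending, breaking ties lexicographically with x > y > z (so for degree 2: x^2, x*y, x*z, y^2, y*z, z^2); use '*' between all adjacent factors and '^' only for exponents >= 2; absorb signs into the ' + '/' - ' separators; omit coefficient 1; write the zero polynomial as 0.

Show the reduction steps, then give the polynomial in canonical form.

x^2*y^5*z^2 - x^3*y^4*z - x*y^6*z - x*y^4*z^3 - 2*x^2*y^3*z^2 + 2*x^3*y^2*z + 6*x*y^4*z + 2*x*y^2*z^3 + x^2*y*z^2 - x^3*z - 9*x*y^2*z - y*z^2 + 2*x*z + y

and tr(b a^-1) = tr(b) tr(a) - tr(b a)  (eliminate a^-1) = x*y - z
tr(a^-1 b a^-1) = tr(b a^-1) tr(a) - tr(b)  (eliminate a^-1) = x^2*y - x*z - y
tr(b^2) = tr(b) tr(b) - tr(1)  (reduce the b square) = y^2 - 2
tr(b^2 a) = tr(b) tr(a b) - tr(a)  (reduce the b square) = y*z - x
tr(b a^-1 b) = tr(b^2) tr(a) - tr(b^2 a)  (eliminate a^-1) = x*y^2 - y*z - x
tr(b a b a) = tr(a b) tr(a b) - tr(1)  (split on a) = z^2 - 2
next, tr(b a^-1 b a) = tr(b a b) tr(a) - tr(b a b a)  (eliminate a^-1) = x*y*z - x^2 - z^2 + 2
and tr(a^-1 b a^-1 b) = tr(b a^-1 b) tr(a) - tr(b a^-1 b a)  (eliminate a^-1) = x^2*y^2 - 2*x*y*z + z^2 - 2
tr(b a^-1 b^-1 a^-1) = tr(a^-1 b a^-1) tr(b) - tr(a^-1 b a^-1 b)  (eliminate b^-1) = x*y*z - y^2 - z^2 + 2
and tr(a b^2 a) = tr(a) tr(b^2 a) - tr(b^2)  (reduce the a square) = x*y*z - x^2 - y^2 + 2
tr(a b a) = tr(a) tr(b a) - tr(b)  (reduce the a square) = x*z - y
tr(a b^2 a b) = tr(b) tr(a b a b) - tr(a b a)  (reduce the b square) = y*z^2 - x*z - y
tr(b^-1 a b^2 a) = tr(a b^2 a) tr(b) - tr(a b^2 a b)  (eliminate b^-1) = x*y^2*z - x^2*y - y^3 - y*z^2 + x*z + 3*y
next, tr(b^-2 a b^2 a) = tr(b^-1 a b^2 a) tr(b) - tr(b^-1 a b^2 a b)  (eliminate b^-1) = x*y^3*z - x^2*y^2 - y^4 - y^2*z^2 + x^2 + 4*y^2 - 2
tr(b^-1 a b^2 a^-1 b^-1) = tr(b^-2 a b^2) tr(a) - tr(b^-2 a b^2 a)  (eliminate a^-1) = -x*y^3*z + x^2*y^2 + y^4 + y^2*z^2 - 4*y^2 + 2
and tr(b^3 a) = tr(b) tr(b a b) - tr(b a)  (reduce the b square) = y^2*z - x*y - z
tr(b^3) = tr(b) tr(b^2) - tr(b)  (reduce the b square) = y^3 - 3*y
tr(b a^2 b^2) = tr(a) tr(b^3 a) - tr(b^3)  (reduce the a square) = x*y^2*z - x^2*y - y^3 - x*z + 3*y
next, tr(a b a^2 b) = tr(a) tr(b a b a) - tr(b a b)  (reduce the a square) = x*z^2 - y*z - x
tr(a b a^2) = tr(a) tr(b a^2) - tr(b a)  (reduce the a square) = x^2*z - x*y - z
tr(b a^2 b^2 a) = tr(b) tr(a b a^2 b) - tr(a b a^2)  (reduce the b square) = x*y*z^2 - x^2*z - y^2*z + z
next, tr(a^2 b^2 a^-1 b) = tr(b a^2 b^2) tr(a) - tr(b a^2 b^2 a)  (eliminate a^-1) = x^2*y^2*z - x^3*y - x*y^3 - x*y*z^2 + y^2*z + 3*x*y - z
next, tr(a b^2 a^-1 b^-1 a) = tr(a^2 b^2 a^-1) tr(b) - tr(a^2 b^2 a^-1 b)  (eliminate b^-1) = -x^2*y^2*z + x^3*y + x*y^3 + x*y*z^2 - 4*x*y + z
next, tr(a b a b^2 a) = tr(a) tr(b a b^2 a) - tr(b a b^2)  (reduce the a square) = x*y*z^2 - x^2*z - y^2*z + z
tr(a b a b a b) = tr(b a b a) tr(b a) - tr(a b)  (split on b) = z^3 - 3*z
and tr(a b a b^2 a b) = tr(b) tr(a b a b a b) - tr(a b a b a)  (reduce the b square) = y*z^3 - x*z^2 - 2*y*z + x
tr(b^-1 a b a b^2 a) = tr(a b a b^2 a) tr(b) - tr(a b a b^2 a b)  (eliminate b^-1) = x*y^2*z^2 - x^2*y*z - y^3*z - y*z^3 + x*z^2 + 3*y*z - x
tr(a b^2 a^-1 b^-1 a b) = tr(b^-1 a b a b^2) tr(a) - tr(b^-1 a b a b^2 a)  (eliminate a^-1) = -x*y^2*z^2 + x^2*y*z + y^3*z + y*z^3 - 3*y*z - x
and tr(b^-1 a b^2 a^-1 b^-1 a) = tr(a b^2 a^-1 b^-1 a) tr(b) - tr(a b^2 a^-1 b^-1 a b)  (eliminate b^-1) = -x^2*y^3*z + x^3*y^2 + x*y^4 + 2*x*y^2*z^2 - x^2*y*z - y^3*z - y*z^3 - 4*x*y^2 + 4*y*z + x
and tr(b^2 a^-1 b^-1 a^-1 b^-1 a) = tr(b^-1 a b^2 a^-1 b^-1) tr(a) - tr(b^-1 a b^2 a^-1 b^-1 a)  (eliminate a^-1) = -x*y^2*z^2 + x^2*y*z + y^3*z + y*z^3 - 4*y*z + x
tr(b^2 a^-1 b^-1 a^-1 b^-1 a^-1) = tr(b^2 a^-1 b^-1 a^-1 b^-1) tr(a) - tr(b^2 a^-1 b^-1 a^-1 b^-1 a)  (eliminate a^-1) = x*y^2*z^2 - y^3*z - y*z^3 - x*y^2 - x*z^2 + 4*y*z + x
next, tr(a^-2 b^2 a^-1 b^-1 a^-1 b^-1) = tr(b^2 a^-1 b^-1 a^-1 b^-1 a^-1) tr(a) - tr(b^2 a^-1 b^-1 a^-1 b^-1)  (eliminate a^-1) = x^2*y^2*z^2 - x*y^3*z - x*y*z^3 - x^2*y^2 - x^2*z^2 + 3*x*y*z + x^2 + y^2 + z^2 - 2
tr(a^-1 b^2 a^-1) = tr(b^2 a^-1) tr(a) - tr(b^2)  (eliminate a^-1) = x^2*y^2 - x*y*z - x^2 - y^2 + 2
tr(b^2 a^-1 b) = tr(b^3) tr(a) - tr(b^3 a)  (eliminate a^-1) = x*y^3 - y^2*z - 2*x*y + z
and tr(b^2 a^-1 b a) = tr(b a b^2) tr(a) - tr(b a b^2 a)  (eliminate a^-1) = x*y^2*z - x^2*y - y*z^2 + y
tr(a^-1 b^2 a^-1 b) = tr(b^2 a^-1 b) tr(a) - tr(b^2 a^-1 b a)  (eliminate a^-1) = x^2*y^3 - 2*x*y^2*z - x^2*y + y*z^2 + x*z - y
tr(b^2 a^-1 b^-1 a^-1) = tr(a^-1 b^2 a^-1) tr(b) - tr(a^-1 b^2 a^-1 b)  (eliminate b^-1) = x*y^2*z - y^3 - y*z^2 - x*z + 3*y
and tr(b^2 a^-1 b^-1 a^-2) = tr(b^2 a^-1 b^-1 a^-1) tr(a) - tr(b^2 a^-1 b^-1)  (eliminate a^-1) = x^2*y^2*z - x*y^3 - x*y*z^2 - x^2*z + 2*x*y + z
tr(a^-2 b^2 a^-1 b^-1 a^-1) = tr(b^2 a^-1 b^-1 a^-2) tr(a) - tr(b^2 a^-1 b^-1 a^-1)  (eliminate a^-1) = x^3*y^2*z - x^2*y^3 - x^2*y*z^2 - x^3*z - x*y^2*z + 2*x^2*y + y^3 + y*z^2 + 2*x*z - 3*y
next, tr(b^-2 a^-2 b^2 a^-1 b^-1 a^-1) = tr(a^-2 b^2 a^-1 b^-1 a^-1 b^-1) tr(b) - tr(a^-2 b^2 a^-1 b^-1 a^-1)  (eliminate b^-1) = x^2*y^3*z^2 - x^3*y^2*z - x*y^4*z - x*y^2*z^3 + x^3*z + 4*x*y^2*z - x^2*y - 2*x*z + y
next, tr(b^-3 a^-2 b^2 a^-1 b^-1 a^-1) = tr(b^-2 a^-2 b^2 a^-1 b^-1 a^-1) tr(b) - tr(b^-2 a^-2 b^2 a^-1 b^-1 a^-1 b)  (eliminate b^-1) = x^2*y^4*z^2 - x^3*y^3*z - x*y^5*z - x*y^3*z^3 - x^2*y^2*z^2 + x^3*y*z + 5*x*y^3*z + x*y*z^3 + x^2*z^2 - 5*x*y*z - x^2 - z^2 + 2
tr(b^-1 a^-1 b^-4 a^-2 b^2 a^-1) = tr(b^-3 a^-2 b^2 a^-1 b^-1 a^-1) tr(b) - tr(b^-3 a^-2 b^2 a^-1 b^-1 a^-1 b)  (eliminate b^-1) = x^2*y^5*z^2 - x^3*y^4*z - x*y^6*z - x*y^4*z^3 - 2*x^2*y^3*z^2 + 2*x^3*y^2*z + 6*x*y^4*z + 2*x*y^2*z^3 + x^2*y*z^2 - x^3*z - 9*x*y^2*z - y*z^2 + 2*x*z + y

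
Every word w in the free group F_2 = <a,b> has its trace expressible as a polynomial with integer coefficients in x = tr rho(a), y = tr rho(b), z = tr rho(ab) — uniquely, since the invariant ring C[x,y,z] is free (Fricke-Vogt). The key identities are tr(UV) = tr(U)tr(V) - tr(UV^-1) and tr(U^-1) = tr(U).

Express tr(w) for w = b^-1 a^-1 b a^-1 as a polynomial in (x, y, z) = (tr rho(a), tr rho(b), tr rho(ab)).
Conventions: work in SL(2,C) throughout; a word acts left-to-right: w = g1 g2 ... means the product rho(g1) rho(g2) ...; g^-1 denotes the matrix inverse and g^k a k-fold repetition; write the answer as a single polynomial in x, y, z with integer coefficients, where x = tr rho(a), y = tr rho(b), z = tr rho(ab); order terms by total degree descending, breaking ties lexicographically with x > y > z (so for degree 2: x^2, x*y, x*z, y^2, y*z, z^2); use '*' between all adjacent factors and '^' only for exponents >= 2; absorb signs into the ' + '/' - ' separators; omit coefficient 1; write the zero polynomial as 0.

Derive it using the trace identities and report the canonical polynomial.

x*y*z - y^2 - z^2 + 2

tr(a^-1) = tr(a) = x
tr(a b a) = tr(a) tr(b a) - tr(b) = x*z - y
tr(a b a b) = tr(b a) tr(b a) - tr(1) = z^2 - 2
tr(b^-1 a b a) = tr(a b a) tr(b) - tr(a b a b) = x*y*z - y^2 - z^2 + 2
tr(b a^-1 b^-1 a) = tr(b^-1 a b) tr(a) - tr(b^-1 a b a) = -x*y*z + x^2 + y^2 + z^2 - 2
tr(b^-1 a^-1 b a^-1) = tr(b a^-1 b^-1) tr(a) - tr(b a^-1 b^-1 a) = x*y*z - y^2 - z^2 + 2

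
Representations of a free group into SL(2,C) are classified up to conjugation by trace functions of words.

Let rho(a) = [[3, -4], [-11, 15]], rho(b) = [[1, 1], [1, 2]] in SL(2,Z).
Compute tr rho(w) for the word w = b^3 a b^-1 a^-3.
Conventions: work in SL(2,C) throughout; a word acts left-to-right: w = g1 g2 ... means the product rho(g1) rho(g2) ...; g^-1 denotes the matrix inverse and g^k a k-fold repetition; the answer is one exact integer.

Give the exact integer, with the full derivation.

-822683

rho(b) = [[1, 1], [1, 2]]
... * rho(b) = [[1, 1], [1, 2]]  ->  [[2, 3], [3, 5]]
... * rho(b) = [[1, 1], [1, 2]]  ->  [[5, 8], [8, 13]]
... * rho(a) = [[3, -4], [-11, 15]]  ->  [[-73, 100], [-119, 163]]
... * rho(b^-1) = [[2, -1], [-1, 1]]  ->  [[-246, 173], [-401, 282]]
... * rho(a^-1) = [[15, 4], [11, 3]]  ->  [[-1787, -465], [-2913, -758]]
... * rho(a^-1) = [[15, 4], [11, 3]]  ->  [[-31920, -8543], [-52033, -13926]]
... * rho(a^-1) = [[15, 4], [11, 3]]  ->  [[-572773, -153309], [-933681, -249910]]
tr = -572773 + -249910 = -822683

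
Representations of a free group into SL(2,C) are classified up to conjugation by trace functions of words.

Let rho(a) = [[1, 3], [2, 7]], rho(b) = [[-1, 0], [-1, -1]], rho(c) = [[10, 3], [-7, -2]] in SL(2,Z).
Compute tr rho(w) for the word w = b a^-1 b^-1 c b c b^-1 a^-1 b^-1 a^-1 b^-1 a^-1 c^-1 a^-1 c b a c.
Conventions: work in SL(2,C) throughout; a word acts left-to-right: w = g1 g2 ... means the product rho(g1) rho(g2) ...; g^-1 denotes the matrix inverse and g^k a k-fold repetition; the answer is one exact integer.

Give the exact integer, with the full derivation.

rho(b) = [[-1, 0], [-1, -1]]
... * rho(a^-1) = [[7, -3], [-2, 1]]  ->  [[-7, 3], [-5, 2]]
... * rho(b^-1) = [[-1, 0], [1, -1]]  ->  [[10, -3], [7, -2]]
... * rho(c) = [[10, 3], [-7, -2]]  ->  [[121, 36], [84, 25]]
... * rho(b) = [[-1, 0], [-1, -1]]  ->  [[-157, -36], [-109, -25]]
... * rho(c) = [[10, 3], [-7, -2]]  ->  [[-1318, -399], [-915, -277]]
... * rho(b^-1) = [[-1, 0], [1, -1]]  ->  [[919, 399], [638, 277]]
... * rho(a^-1) = [[7, -3], [-2, 1]]  ->  [[5635, -2358], [3912, -1637]]
... * rho(b^-1) = [[-1, 0], [1, -1]]  ->  [[-7993, 2358], [-5549, 1637]]
... * rho(a^-1) = [[7, -3], [-2, 1]]  ->  [[-60667, 26337], [-42117, 18284]]
... * rho(b^-1) = [[-1, 0], [1, -1]]  ->  [[87004, -26337], [60401, -18284]]
... * rho(a^-1) = [[7, -3], [-2, 1]]  ->  [[661702, -287349], [459375, -199487]]
... * rho(c^-1) = [[-2, -3], [7, 10]]  ->  [[-3334847, -4858596], [-2315159, -3372995]]
... * rho(a^-1) = [[7, -3], [-2, 1]]  ->  [[-13626737, 5145945], [-9460123, 3572482]]
... * rho(c) = [[10, 3], [-7, -2]]  ->  [[-172288985, -51172101], [-119608604, -35525333]]
... * rho(b) = [[-1, 0], [-1, -1]]  ->  [[223461086, 51172101], [155133937, 35525333]]
... * rho(a) = [[1, 3], [2, 7]]  ->  [[325805288, 1028587965], [226184603, 714079142]]
... * rho(c) = [[10, 3], [-7, -2]]  ->  [[-3942062875, -1079760066], [-2736707964, -749604475]]
tr = -3942062875 + -749604475 = -4691667350

-4691667350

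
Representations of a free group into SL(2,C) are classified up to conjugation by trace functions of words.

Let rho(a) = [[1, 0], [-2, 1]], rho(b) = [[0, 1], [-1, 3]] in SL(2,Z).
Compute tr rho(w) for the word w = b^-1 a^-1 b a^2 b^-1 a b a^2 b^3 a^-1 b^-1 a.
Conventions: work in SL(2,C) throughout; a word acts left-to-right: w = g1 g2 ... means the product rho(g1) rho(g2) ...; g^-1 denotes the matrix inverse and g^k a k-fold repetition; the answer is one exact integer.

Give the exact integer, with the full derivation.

rho(b^-1) = [[3, -1], [1, 0]]
... * rho(a^-1) = [[1, 0], [2, 1]]  ->  [[1, -1], [1, 0]]
... * rho(b) = [[0, 1], [-1, 3]]  ->  [[1, -2], [0, 1]]
... * rho(a) = [[1, 0], [-2, 1]]  ->  [[5, -2], [-2, 1]]
... * rho(a) = [[1, 0], [-2, 1]]  ->  [[9, -2], [-4, 1]]
... * rho(b^-1) = [[3, -1], [1, 0]]  ->  [[25, -9], [-11, 4]]
... * rho(a) = [[1, 0], [-2, 1]]  ->  [[43, -9], [-19, 4]]
... * rho(b) = [[0, 1], [-1, 3]]  ->  [[9, 16], [-4, -7]]
... * rho(a) = [[1, 0], [-2, 1]]  ->  [[-23, 16], [10, -7]]
... * rho(a) = [[1, 0], [-2, 1]]  ->  [[-55, 16], [24, -7]]
... * rho(b) = [[0, 1], [-1, 3]]  ->  [[-16, -7], [7, 3]]
... * rho(b) = [[0, 1], [-1, 3]]  ->  [[7, -37], [-3, 16]]
... * rho(b) = [[0, 1], [-1, 3]]  ->  [[37, -104], [-16, 45]]
... * rho(a^-1) = [[1, 0], [2, 1]]  ->  [[-171, -104], [74, 45]]
... * rho(b^-1) = [[3, -1], [1, 0]]  ->  [[-617, 171], [267, -74]]
... * rho(a) = [[1, 0], [-2, 1]]  ->  [[-959, 171], [415, -74]]
tr = -959 + -74 = -1033

-1033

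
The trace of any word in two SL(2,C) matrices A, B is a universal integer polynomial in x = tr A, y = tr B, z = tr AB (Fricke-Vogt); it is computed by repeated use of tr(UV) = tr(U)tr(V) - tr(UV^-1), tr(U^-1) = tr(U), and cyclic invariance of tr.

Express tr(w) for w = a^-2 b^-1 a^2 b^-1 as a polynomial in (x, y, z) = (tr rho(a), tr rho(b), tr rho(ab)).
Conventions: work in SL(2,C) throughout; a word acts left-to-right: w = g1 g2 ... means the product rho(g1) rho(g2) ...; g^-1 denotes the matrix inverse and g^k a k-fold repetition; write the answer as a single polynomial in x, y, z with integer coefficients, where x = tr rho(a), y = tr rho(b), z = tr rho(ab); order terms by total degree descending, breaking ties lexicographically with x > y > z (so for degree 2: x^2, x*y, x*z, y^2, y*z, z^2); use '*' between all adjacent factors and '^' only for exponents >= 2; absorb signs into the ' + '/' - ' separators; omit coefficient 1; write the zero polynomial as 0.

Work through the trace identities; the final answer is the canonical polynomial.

x^3*y*z - x^4 - x^2*y^2 - x^2*z^2 + 4*x^2 + y^2 - 2

trace(a b^-1) = trace(a) * trace(b) - trace(a b)  (eliminate b^-1) = x*y - z
trace(a^2 b) = trace(a) * trace(b a) - trace(b)  (reduce the a square) = x*z - y
trace(a^2) = trace(a) * trace(a) - trace(1)  (reduce the a square) = x^2 - 2
trace(b a^2 b) = trace(b) * trace(a^2 b) - trace(a^2)  (reduce the b square) = x*y*z - x^2 - y^2 + 2
trace(b a b a) = trace(a b) * trace(a b) - trace(1)  (split on a) = z^2 - 2
trace(b a b) = trace(b) * trace(a b) - trace(a)  (reduce the b square) = y*z - x
trace(b a^2 b a) = trace(a) * trace(b a b a) - trace(b a b)  (reduce the a square) = x*z^2 - y*z - x
trace(a^-1 b a^2 b) = trace(b a^2 b) * trace(a) - trace(b a^2 b a)  (eliminate a^-1) = x^2*y*z - x^3 - x*y^2 - x*z^2 + y*z + 3*x
trace(a^2 b^-1 a^-1 b) = trace(a^-1 b a^2) * trace(b) - trace(a^-1 b a^2 b)  (eliminate b^-1) = -x^2*y*z + x^3 + x*y^2 + x*z^2 - 3*x
trace(b^-1 a^2 b^-1 a^-1) = trace(a^2 b^-1 a^-1) * trace(b) - trace(a^2 b^-1 a^-1 b)  (eliminate b^-1) = x^2*y*z - x^3 - x*z^2 - y*z + 3*x
trace(a^2 b^-1) = trace(a^2) * trace(b) - trace(a^2 b)  (eliminate b^-1) = x^2*y - x*z - y
trace(b^-1 a^2 b^-1) = trace(a^2 b^-1) * trace(b) - trace(a^2)  (eliminate b^-1) = x^2*y^2 - x*y*z - x^2 - y^2 + 2
trace(a^-2 b^-1 a^2 b^-1) = trace(b^-1 a^2 b^-1 a^-1) * trace(a) - trace(b^-1 a^2 b^-1)  (eliminate a^-1) = x^3*y*z - x^4 - x^2*y^2 - x^2*z^2 + 4*x^2 + y^2 - 2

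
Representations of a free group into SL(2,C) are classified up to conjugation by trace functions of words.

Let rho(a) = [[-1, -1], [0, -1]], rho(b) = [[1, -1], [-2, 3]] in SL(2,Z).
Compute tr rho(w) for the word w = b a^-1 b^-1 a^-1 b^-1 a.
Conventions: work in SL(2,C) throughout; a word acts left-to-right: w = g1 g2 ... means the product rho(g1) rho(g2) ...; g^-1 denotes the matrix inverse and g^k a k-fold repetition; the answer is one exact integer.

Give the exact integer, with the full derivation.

-10

rho(b) = [[1, -1], [-2, 3]]
... * rho(a^-1) = [[-1, 1], [0, -1]]  ->  [[-1, 2], [2, -5]]
... * rho(b^-1) = [[3, 1], [2, 1]]  ->  [[1, 1], [-4, -3]]
... * rho(a^-1) = [[-1, 1], [0, -1]]  ->  [[-1, 0], [4, -1]]
... * rho(b^-1) = [[3, 1], [2, 1]]  ->  [[-3, -1], [10, 3]]
... * rho(a) = [[-1, -1], [0, -1]]  ->  [[3, 4], [-10, -13]]
tr = 3 + -13 = -10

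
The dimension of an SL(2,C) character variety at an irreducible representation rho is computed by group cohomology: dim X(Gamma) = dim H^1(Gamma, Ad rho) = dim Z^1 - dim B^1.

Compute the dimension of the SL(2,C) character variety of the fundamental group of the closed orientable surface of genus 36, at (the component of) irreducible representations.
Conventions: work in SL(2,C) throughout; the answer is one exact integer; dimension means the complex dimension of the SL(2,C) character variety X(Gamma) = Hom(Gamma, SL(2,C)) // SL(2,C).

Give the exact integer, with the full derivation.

210

pi_1 of the closed genus-36 surface has 72 generators bound by the single product-of-commutators relator.
Unconstrained cocycle data is one sl_2 vector per generator (216 dimensions), cut by the relator condition d_2(z) = 0.
H^2 = coker(d_2) is dual to H^0 = 0 at irreducible rho (Poincare duality), so d_2 is onto: dim Z^1 = 213.
As always at irreducible rho, dim B^1 = 3.
dim H^1 = 213 - 3 = 210 = dim X.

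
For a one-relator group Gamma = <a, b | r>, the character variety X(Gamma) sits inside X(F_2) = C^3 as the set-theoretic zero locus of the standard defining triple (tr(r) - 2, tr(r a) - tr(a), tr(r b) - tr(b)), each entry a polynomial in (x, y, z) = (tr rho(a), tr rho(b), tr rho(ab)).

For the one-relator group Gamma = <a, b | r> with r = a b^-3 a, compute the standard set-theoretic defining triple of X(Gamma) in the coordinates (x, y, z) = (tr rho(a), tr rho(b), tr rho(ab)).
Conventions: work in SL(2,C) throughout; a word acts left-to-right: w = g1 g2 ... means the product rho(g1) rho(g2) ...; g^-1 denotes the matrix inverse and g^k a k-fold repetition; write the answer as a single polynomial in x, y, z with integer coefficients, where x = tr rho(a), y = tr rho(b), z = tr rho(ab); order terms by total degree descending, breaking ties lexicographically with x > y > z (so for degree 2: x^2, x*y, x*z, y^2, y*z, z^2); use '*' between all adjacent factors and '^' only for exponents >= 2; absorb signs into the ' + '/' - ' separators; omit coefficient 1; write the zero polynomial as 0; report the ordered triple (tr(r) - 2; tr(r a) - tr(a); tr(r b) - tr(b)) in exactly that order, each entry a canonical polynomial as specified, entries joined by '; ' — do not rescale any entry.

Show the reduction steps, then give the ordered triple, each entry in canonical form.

x^2*y^3 - x*y^2*z - 2*x^2*y - y^3 + x*z + 3*y - 2; x^3*y^3 - x^2*y^2*z - 2*x^3*y - 2*x*y^3 + x^2*z + y^2*z + 5*x*y - x - z; x*y^3*z - y^4 - y^2*z^2 - 2*x*y*z + 4*y^2 + z^2 - y - 2

trace(a^2) = trace(a)*trace(a) - trace(1) = x^2 - 2
trace(a^2 b) = trace(a)*trace(b a) - trace(b) = x*z - y
trace(a^2 b^-1) = trace(a^2)*trace(b) - trace(a^2 b) = x^2*y - x*z - y
trace(b^-1 a^2 b^-1) = trace(a^2 b^-1)*trace(b) - trace(a^2) = x^2*y^2 - x*y*z - x^2 - y^2 + 2
next, trace(a b^-3 a) = trace(b^-1 a^2 b^-1)*trace(b) - trace(b^-1 a^2) = x^2*y^3 - x*y^2*z - 2*x^2*y - y^3 + x*z + 3*y
and trace(a^3) = trace(a)*trace(a^2) - trace(a) = x^3 - 3*x
trace(a^3 b) = trace(a)*trace(a b a) - trace(a b) = x^2*z - x*y - z
trace(a^3 b^-1) = trace(a^3)*trace(b) - trace(a^3 b) = x^3*y - x^2*z - 2*x*y + z
trace(a^3 b^-2) = trace(a^3 b^-1)*trace(b) - trace(a^3) = x^3*y^2 - x^2*y*z - x^3 - 2*x*y^2 + y*z + 3*x
trace(a b^-3 a^2) = trace(a^3 b^-2)*trace(b) - trace(a^3 b^-1) = x^3*y^3 - x^2*y^2*z - 2*x^3*y - 2*x*y^3 + x^2*z + y^2*z + 5*x*y - z
trace(a b a b) = trace(b a)*trace(b a) - trace(1) = z^2 - 2
trace(b^-1 a b a) = trace(a b a)*trace(b) - trace(a b a b) = x*y*z - y^2 - z^2 + 2
next, trace(b^-1 a b a b^-1) = trace(b^-1 a b a)*trace(b) - trace(b^-1 a b a b) = x*y^2*z - y^3 - y*z^2 - x*z + 3*y
and trace(a b^-3 a b) = trace(b^-1 a b a b^-1)*trace(b) - trace(b^-1 a b a) = x*y^3*z - y^4 - y^2*z^2 - 2*x*y*z + 4*y^2 + z^2 - 2
assemble the triple (trace(r) - 2; trace(r a) - x; trace(r b) - y)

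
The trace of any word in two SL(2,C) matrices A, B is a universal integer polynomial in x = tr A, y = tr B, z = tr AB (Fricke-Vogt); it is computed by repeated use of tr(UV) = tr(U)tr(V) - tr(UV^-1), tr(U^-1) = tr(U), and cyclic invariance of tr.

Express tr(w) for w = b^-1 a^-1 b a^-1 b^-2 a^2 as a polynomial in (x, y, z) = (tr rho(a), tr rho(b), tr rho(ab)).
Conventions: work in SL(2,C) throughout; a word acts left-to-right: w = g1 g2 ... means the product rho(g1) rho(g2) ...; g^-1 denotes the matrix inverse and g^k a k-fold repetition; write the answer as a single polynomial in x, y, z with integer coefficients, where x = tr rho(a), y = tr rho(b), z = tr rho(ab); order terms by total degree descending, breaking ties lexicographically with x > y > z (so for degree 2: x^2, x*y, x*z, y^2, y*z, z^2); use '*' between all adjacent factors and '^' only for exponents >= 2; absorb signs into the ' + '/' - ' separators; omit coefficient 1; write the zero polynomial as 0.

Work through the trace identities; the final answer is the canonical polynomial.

tr(a b^-1) = tr(a)*tr(b) - tr(a b) = x*y - z
tr(b^-2 a) = tr(a b^-1)*tr(b) - tr(a) = x*y^2 - y*z - x
tr(a^2 b) = tr(a)*tr(b a) - tr(b) = x*z - y
tr(a^3 b) = tr(a)*tr(b a^2) - tr(b a) = x^2*z - x*y - z
tr(a^2) = tr(a)*tr(a) - tr(1) = x^2 - 2
tr(a^3) = tr(a)*tr(a^2) - tr(a) = x^3 - 3*x
tr(b a^3 b) = tr(b)*tr(a^3 b) - tr(a^3) = x^2*y*z - x^3 - x*y^2 - y*z + 3*x
tr(b a b a) = tr(b a)*tr(b a) - tr(1) = z^2 - 2
tr(b a b) = tr(b)*tr(a b) - tr(a) = y*z - x
tr(b a b a^2) = tr(a)*tr(b a b a) - tr(b a b) = x*z^2 - y*z - x
tr(b a^3 b a) = tr(a)*tr(b a b a^2) - tr(b a b a) = x^2*z^2 - x*y*z - x^2 - z^2 + 2
tr(a^3 b a^-1 b) = tr(b a^3 b)*tr(a) - tr(b a^3 b a) = x^3*y*z - x^4 - x^2*y^2 - x^2*z^2 + 4*x^2 + z^2 - 2
tr(a b a^-1 b^-1 a^2) = tr(a^3 b a^-1)*tr(b) - tr(a^3 b a^-1 b) = -x^3*y*z + x^4 + x^2*y^2 + x^2*z^2 + x*y*z - 4*x^2 - y^2 - z^2 + 2
tr(b a b^2 a) = tr(b)*tr(a b a b) - tr(a b a) = y*z^2 - x*z - y
tr(b a b^2) = tr(b)*tr(b a b) - tr(b a) = y^2*z - x*y - z
tr(b a^2 b a b) = tr(a)*tr(b a b^2 a) - tr(b a b^2) = x*y*z^2 - x^2*z - y^2*z + z
tr(b a b a b a) = tr(b a b a)*tr(b a) - tr(a b) = z^3 - 3*z
tr(b a^2 b a b a) = tr(a)*tr(b a b a b a) - tr(b a b a b) = x*z^3 - y*z^2 - 2*x*z + y
tr(a^2 b a b a^-1 b) = tr(b a^2 b a b)*tr(a) - tr(b a^2 b a b a) = x^2*y*z^2 - x^3*z - x*y^2*z - x*z^3 + y*z^2 + 3*x*z - y
tr(a b a^-1 b^-1 a^2 b) = tr(a^2 b a b a^-1)*tr(b) - tr(a^2 b a b a^-1 b) = -x^2*y*z^2 + x^3*z + x*y^2*z + x*z^3 - 3*x*z - y
tr(b^-1 a^2 b^-1 a b a^-1) = tr(a b a^-1 b^-1 a^2)*tr(b) - tr(a b a^-1 b^-1 a^2 b) = -x^3*y^2*z + x^4*y + x^2*y^3 + 2*x^2*y*z^2 - x^3*z - x*z^3 - 4*x^2*y - y^3 - y*z^2 + 3*x*z + 3*y
tr(a b^-1 a b) = tr(a b a)*tr(b) - tr(a b a b) = x*y*z - y^2 - z^2 + 2
tr(b a^-1 b^-2 a^2 b^-1 a) = tr(b^-1 a^2 b^-1 a b a^-1)*tr(b) - tr(b^-1 a^2 b^-1 a b a^-1 b) = -x^3*y^3*z + x^4*y^2 + x^2*y^4 + 2*x^2*y^2*z^2 - x^3*y*z - x*y*z^3 - 4*x^2*y^2 - y^4 - y^2*z^2 + 2*x*y*z + 4*y^2 + z^2 - 2
tr(b^-1 a^-1 b a^-1 b^-2 a^2) = tr(b a^-1 b^-2 a^2 b^-1)*tr(a) - tr(b a^-1 b^-2 a^2 b^-1 a) = x^3*y^3*z - x^4*y^2 - x^2*y^4 - 2*x^2*y^2*z^2 + x^3*y*z + x*y*z^3 + 5*x^2*y^2 + y^4 + y^2*z^2 - 3*x*y*z - x^2 - 4*y^2 - z^2 + 2

x^3*y^3*z - x^4*y^2 - x^2*y^4 - 2*x^2*y^2*z^2 + x^3*y*z + x*y*z^3 + 5*x^2*y^2 + y^4 + y^2*z^2 - 3*x*y*z - x^2 - 4*y^2 - z^2 + 2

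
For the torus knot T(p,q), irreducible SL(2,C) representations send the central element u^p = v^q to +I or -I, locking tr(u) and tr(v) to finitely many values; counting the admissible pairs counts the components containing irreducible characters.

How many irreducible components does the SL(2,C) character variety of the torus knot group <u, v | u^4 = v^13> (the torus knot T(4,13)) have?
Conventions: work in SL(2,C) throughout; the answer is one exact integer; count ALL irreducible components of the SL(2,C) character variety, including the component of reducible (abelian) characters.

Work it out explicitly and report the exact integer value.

In the torus knot group T(4,13), u^4 = v^13 is central, so an irreducible representation sends it to +I or -I (Schur).
On an irreducible component, tr(u) is locked at 2*cos(pi*alpha/4) for some alpha in 1..3, and tr(v) at 2*cos(pi*beta/13) for some beta in 1..12.
The two central values (-1)^alpha I and (-1)^beta I must be the same matrix, so alpha and beta share a parity.
count pairs: odd alpha (2 choices) x odd beta (6), plus even alpha (1) x even beta (6): 2*6 + 1*6 = 18.
That is 18 components of irreducible characters, and with the reducible (abelian) component the total is 19.

19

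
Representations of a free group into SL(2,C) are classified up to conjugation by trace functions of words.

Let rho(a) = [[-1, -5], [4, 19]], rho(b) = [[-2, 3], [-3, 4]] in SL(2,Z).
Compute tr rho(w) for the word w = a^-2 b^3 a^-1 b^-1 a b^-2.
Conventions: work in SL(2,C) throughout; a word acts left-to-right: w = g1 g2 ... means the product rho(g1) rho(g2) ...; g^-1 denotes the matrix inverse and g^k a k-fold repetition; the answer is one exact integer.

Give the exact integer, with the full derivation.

rho(a^-1) = [[19, 5], [-4, -1]]
... * rho(a^-1) = [[19, 5], [-4, -1]]  ->  [[341, 90], [-72, -19]]
... * rho(b) = [[-2, 3], [-3, 4]]  ->  [[-952, 1383], [201, -292]]
... * rho(b) = [[-2, 3], [-3, 4]]  ->  [[-2245, 2676], [474, -565]]
... * rho(b) = [[-2, 3], [-3, 4]]  ->  [[-3538, 3969], [747, -838]]
... * rho(a^-1) = [[19, 5], [-4, -1]]  ->  [[-83098, -21659], [17545, 4573]]
... * rho(b^-1) = [[4, -3], [3, -2]]  ->  [[-397369, 292612], [83899, -61781]]
... * rho(a) = [[-1, -5], [4, 19]]  ->  [[1567817, 7546473], [-331023, -1593334]]
... * rho(b^-1) = [[4, -3], [3, -2]]  ->  [[28910687, -19796397], [-6104094, 4179737]]
... * rho(b^-1) = [[4, -3], [3, -2]]  ->  [[56253557, -47139267], [-11877165, 9952808]]
tr = 56253557 + 9952808 = 66206365

66206365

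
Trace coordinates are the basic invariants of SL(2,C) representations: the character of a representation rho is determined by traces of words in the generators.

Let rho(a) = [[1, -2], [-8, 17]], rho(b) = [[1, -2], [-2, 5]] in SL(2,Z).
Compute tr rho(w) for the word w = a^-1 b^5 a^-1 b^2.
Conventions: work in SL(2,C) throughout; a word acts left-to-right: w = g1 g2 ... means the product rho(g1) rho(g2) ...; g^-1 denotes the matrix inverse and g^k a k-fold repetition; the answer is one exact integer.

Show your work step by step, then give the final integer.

7566

rho(a^-1) = [[17, 2], [8, 1]]
... * rho(b) = [[1, -2], [-2, 5]]  ->  [[13, -24], [6, -11]]
... * rho(b) = [[1, -2], [-2, 5]]  ->  [[61, -146], [28, -67]]
... * rho(b) = [[1, -2], [-2, 5]]  ->  [[353, -852], [162, -391]]
... * rho(b) = [[1, -2], [-2, 5]]  ->  [[2057, -4966], [944, -2279]]
... * rho(b) = [[1, -2], [-2, 5]]  ->  [[11989, -28944], [5502, -13283]]
... * rho(a^-1) = [[17, 2], [8, 1]]  ->  [[-27739, -4966], [-12730, -2279]]
... * rho(b) = [[1, -2], [-2, 5]]  ->  [[-17807, 30648], [-8172, 14065]]
... * rho(b) = [[1, -2], [-2, 5]]  ->  [[-79103, 188854], [-36302, 86669]]
tr = -79103 + 86669 = 7566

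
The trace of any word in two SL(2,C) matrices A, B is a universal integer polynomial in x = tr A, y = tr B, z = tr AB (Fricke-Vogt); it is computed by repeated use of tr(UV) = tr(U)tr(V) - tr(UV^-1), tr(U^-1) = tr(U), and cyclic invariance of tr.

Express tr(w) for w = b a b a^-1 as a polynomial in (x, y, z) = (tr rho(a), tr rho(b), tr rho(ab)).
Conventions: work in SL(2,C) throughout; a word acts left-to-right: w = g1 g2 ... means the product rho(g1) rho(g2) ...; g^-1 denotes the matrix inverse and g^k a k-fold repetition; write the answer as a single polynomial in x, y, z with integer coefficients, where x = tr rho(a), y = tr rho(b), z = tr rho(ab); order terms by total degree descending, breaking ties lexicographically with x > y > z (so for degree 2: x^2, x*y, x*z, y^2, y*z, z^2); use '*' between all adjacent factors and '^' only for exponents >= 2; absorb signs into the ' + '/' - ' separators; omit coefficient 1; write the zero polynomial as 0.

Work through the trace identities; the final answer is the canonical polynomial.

tr(b a b) = tr(b) * tr(a b) - tr(a) = y*z - x
and tr(b a b a) = tr(b a) * tr(b a) - tr(1)   [split at repeated b] = z^2 - 2
tr(b a b a^-1) = tr(b a b) * tr(a) - tr(b a b a) = x*y*z - x^2 - z^2 + 2

x*y*z - x^2 - z^2 + 2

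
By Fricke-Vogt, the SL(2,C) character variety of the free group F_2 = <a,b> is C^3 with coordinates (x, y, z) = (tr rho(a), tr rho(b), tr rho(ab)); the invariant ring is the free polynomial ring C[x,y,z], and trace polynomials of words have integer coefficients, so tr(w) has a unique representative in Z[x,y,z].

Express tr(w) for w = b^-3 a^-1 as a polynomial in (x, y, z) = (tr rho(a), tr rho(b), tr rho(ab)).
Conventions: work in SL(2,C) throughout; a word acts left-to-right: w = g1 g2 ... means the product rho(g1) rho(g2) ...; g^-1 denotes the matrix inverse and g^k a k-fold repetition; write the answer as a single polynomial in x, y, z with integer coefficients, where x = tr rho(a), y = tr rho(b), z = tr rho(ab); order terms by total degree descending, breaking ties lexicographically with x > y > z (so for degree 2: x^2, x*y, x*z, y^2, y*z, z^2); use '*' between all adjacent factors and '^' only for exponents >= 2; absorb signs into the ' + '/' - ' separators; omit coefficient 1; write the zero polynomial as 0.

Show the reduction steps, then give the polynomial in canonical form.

y^2*z - x*y - z

so trace(a^-1) = trace(a) = x
reduce: trace(a^-1 b) = trace(b)*trace(a) - trace(b a)   [inverse elimination on a] = x*y - z
trace(a^-1 b^-1) = trace(a^-1)*trace(b) - trace(a^-1 b)   [inverse elimination on b] = z
trace(b^-2 a^-1) = trace(a^-1 b^-1)*trace(b) - trace(a^-1)   [inverse elimination on b] = y*z - x
trace(b^-3 a^-1) = trace(b^-2 a^-1)*trace(b) - trace(b^-2 a^-1 b)   [inverse elimination on b] = y^2*z - x*y - z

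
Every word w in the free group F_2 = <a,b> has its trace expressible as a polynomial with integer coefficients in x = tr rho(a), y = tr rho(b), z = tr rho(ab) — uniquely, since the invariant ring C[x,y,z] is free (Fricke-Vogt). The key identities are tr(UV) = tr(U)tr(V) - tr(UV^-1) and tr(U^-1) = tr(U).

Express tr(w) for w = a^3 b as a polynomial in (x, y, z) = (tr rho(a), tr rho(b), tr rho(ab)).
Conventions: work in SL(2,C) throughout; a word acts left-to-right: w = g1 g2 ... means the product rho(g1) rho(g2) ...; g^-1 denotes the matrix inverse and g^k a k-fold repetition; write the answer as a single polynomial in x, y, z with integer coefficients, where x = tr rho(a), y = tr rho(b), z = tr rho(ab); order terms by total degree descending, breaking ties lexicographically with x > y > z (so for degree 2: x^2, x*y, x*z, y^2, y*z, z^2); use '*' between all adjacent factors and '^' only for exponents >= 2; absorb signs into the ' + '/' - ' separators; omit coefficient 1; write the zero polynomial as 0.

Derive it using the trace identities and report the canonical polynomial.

trace(a b a) = trace(a) trace(b a) - trace(b)  (reduce the a square) = x*z - y
trace(a^3 b) = trace(a) trace(a b a) - trace(a b)  (reduce the a square) = x^2*z - x*y - z

x^2*z - x*y - z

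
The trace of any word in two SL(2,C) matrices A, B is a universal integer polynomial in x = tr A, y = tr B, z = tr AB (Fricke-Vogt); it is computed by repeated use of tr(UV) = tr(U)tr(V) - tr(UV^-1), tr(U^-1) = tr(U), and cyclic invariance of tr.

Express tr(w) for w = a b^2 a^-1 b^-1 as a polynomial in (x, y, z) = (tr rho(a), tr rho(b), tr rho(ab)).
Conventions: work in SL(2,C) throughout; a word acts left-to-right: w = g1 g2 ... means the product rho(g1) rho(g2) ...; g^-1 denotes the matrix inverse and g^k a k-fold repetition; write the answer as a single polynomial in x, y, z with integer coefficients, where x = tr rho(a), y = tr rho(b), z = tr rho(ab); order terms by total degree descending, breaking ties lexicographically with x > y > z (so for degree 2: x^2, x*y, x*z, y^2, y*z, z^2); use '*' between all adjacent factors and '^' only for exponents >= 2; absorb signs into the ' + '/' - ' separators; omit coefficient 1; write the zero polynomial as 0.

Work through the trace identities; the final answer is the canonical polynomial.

tr(a^2 b) = tr(a)*tr(b a) - tr(b)  (reduce the a square) = x*z - y
apply: tr(a^2) = tr(a)*tr(a) - tr(1)  (reduce the a square) = x^2 - 2
tr(a b^2 a) = tr(b)*tr(a^2 b) - tr(a^2)  (reduce the b square) = x*y*z - x^2 - y^2 + 2
apply: tr(a b a b) = tr(b a)*tr(b a) - tr(1)  (split on b) = z^2 - 2
tr(a b^2 a b) = tr(b)*tr(a b a b) - tr(a b a)  (reduce the b square) = y*z^2 - x*z - y
tr(b^-1 a b^2 a) = tr(a b^2 a)*tr(b) - tr(a b^2 a b)  (eliminate b^-1) = x*y^2*z - x^2*y - y^3 - y*z^2 + x*z + 3*y
tr(a b^2 a^-1 b^-1) = tr(b^-1 a b^2)*tr(a) - tr(b^-1 a b^2 a)  (eliminate a^-1) = -x*y^2*z + x^2*y + y^3 + y*z^2 - 3*y

-x*y^2*z + x^2*y + y^3 + y*z^2 - 3*y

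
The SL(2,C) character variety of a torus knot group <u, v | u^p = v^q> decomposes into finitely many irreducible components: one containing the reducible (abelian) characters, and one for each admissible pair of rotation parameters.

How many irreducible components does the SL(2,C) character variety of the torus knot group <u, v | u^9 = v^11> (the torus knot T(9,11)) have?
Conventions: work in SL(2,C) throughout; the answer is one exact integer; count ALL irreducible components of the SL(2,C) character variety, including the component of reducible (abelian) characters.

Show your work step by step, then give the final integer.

Gamma = < u, v | u^9 = v^11 > (torus knot T(9,11)); the central element u^9 = v^11 acts as +I or -I in any irreducible SL(2,C) representation.
This locks tr(u) to 2*cos(pi*alpha/9), alpha in 1..8, and tr(v) to 2*cos(pi*beta/11), beta in 1..10, on each component of irreducible characters.
The two central values (-1)^alpha I and (-1)^beta I must be the same matrix, so alpha and beta share a parity.
count pairs: odd alpha (4 choices) x odd beta (5), plus even alpha (4) x even beta (5): 4*5 + 4*5 = 40.
That is 40 components of irreducible characters, and with the reducible (abelian) component the total is 41.

41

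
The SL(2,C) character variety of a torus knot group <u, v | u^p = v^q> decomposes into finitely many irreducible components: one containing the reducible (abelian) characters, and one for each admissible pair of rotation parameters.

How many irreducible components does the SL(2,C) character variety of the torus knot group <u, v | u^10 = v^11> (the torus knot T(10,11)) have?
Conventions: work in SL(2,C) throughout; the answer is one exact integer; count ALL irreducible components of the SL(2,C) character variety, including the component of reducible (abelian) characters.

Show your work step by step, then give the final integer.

46

For T(10,11): irreducibility forces the central element u^10 = v^11 to one of +I, -I.
So on each irreducible component the traces are pinned: tr(u) = 2*cos(pi*alpha/10) with 1 <= alpha <= 9, tr(v) = 2*cos(pi*beta/11) with 1 <= beta <= 10.
Consistency of u^10 = (-1)^alpha I with v^11 = (-1)^beta I forces alpha = beta (mod 2).
Enumerate parity-matched pairs: 5*5 odd-odd plus 4*5 even-even gives 45.
components with irreducible characters: 45; plus the single component of reducible (abelian) characters: total 46.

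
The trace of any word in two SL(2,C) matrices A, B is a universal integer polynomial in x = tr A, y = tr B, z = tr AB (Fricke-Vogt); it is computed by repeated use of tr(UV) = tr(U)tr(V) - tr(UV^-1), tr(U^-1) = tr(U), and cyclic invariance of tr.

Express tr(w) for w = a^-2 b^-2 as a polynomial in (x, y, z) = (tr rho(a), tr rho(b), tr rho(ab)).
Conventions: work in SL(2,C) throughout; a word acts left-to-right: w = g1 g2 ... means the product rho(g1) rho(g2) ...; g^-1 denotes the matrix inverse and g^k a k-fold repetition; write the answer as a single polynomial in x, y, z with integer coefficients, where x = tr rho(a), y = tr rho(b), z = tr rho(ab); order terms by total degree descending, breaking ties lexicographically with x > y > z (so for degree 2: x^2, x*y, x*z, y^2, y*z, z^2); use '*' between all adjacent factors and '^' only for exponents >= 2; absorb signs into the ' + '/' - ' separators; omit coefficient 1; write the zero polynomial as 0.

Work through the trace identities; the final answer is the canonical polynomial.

x*y*z - x^2 - y^2 + 2

tr(a^-1) = tr(a) = x
tr(a^-1 b) = tr(b) * tr(a) - tr(b a) = x*y - z
tr(a^-1 b^-1) = tr(a^-1) * tr(b) - tr(a^-1 b) = z
and tr(a^-1 b^-2) = tr(a^-1 b^-1) * tr(b) - tr(a^-1) = y*z - x
tr(b^-2) = tr(b^-1) * tr(b) - tr(1) = y^2 - 2
tr(a^-2 b^-2) = tr(a^-1 b^-2) * tr(a) - tr(a^-1 b^-2 a) = x*y*z - x^2 - y^2 + 2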